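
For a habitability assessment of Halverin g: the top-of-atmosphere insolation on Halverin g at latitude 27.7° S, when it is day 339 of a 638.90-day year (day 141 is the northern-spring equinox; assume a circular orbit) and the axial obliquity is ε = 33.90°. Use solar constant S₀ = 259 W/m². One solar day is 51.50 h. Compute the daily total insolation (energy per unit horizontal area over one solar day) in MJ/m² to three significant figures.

6.37 MJ/m²

Solar longitude: λ_s = 360° × (339 − 141)/638.90 = 111.567°.
sin δ = sin 33.90° × sin 111.567° = 0.51870, so δ = +31.245°.
cos H₀ = −tan(-27.7°) tan(+31.245°) = 0.3185, H₀ = 1.2466 rad.
Bracket: H₀ sin φ sin δ + cos φ cos δ sin H₀ = 1.2466×-0.46484×0.51870 + 0.88539×0.85496×0.94792 = -0.300571 + 0.717550 = 0.416979.
Q̄ = (S₀/π) × [bracket] = (259/π) × 0.416979 = 34.377 W/m².
Daily total = Q̄ × 51.50 h × 3600 s/h = 34.377 × 51.50 × 3600 / 10⁶ = 6.373 MJ/m².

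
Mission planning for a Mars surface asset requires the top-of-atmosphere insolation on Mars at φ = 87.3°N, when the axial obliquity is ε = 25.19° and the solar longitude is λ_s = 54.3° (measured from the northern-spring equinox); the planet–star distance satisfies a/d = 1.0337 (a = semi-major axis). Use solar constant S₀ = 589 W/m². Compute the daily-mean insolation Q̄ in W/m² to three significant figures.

Q̄ ≈ 217 W/m²

Solar declination: sin δ = sin ε · sin λ_s = sin 25.19° × sin 54.3° = 0.34564, so δ = +20.221°.
cos H₀ = −tan(+87.3°) tan(+20.221°) = -7.8107 ≤ −1 ⇒ polar day, H₀ = π.
Bracket: H₀ sin φ sin δ + cos φ cos δ sin H₀ = 3.1416×0.99889×0.34564 + 0.04711×0.93837×0.00000 = 1.084657 + 0.000000 = 1.084657.
Inverse-square distance factor (a/d)² = 1.0337² = 1.068536.
Q̄ = (S₀/π) × 1.068536 × [bracket] = (589/π) × 1.068536 × 1.084657 = 217.3 W/m².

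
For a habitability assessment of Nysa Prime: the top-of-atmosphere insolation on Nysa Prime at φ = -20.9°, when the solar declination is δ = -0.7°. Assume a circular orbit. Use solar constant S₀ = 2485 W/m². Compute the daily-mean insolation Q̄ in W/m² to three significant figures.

Q̄ ≈ 744 W/m²

cos H₀ = −tan(-20.9°) tan(-0.700°) = -0.0047, H₀ = 1.5755 rad.
Bracket: H₀ sin φ sin δ + cos φ cos δ sin H₀ = 1.5755×-0.35674×-0.01222 + 0.93420×0.99993×0.99999 = 0.006868 + 0.934125 = 0.940993.
Q̄ = (S₀/π) × [bracket] = (2485/π) × 0.940993 = 744.3 W/m².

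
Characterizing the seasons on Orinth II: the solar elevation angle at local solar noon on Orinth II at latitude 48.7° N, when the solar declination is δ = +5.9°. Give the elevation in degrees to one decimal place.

At local noon the hour angle is zero, so the zenith angle equals |φ − δ| = |+48.7° − (+5.900°)| = 42.800°.
Elevation = 90° − 42.800° = 47.2°.

47.2°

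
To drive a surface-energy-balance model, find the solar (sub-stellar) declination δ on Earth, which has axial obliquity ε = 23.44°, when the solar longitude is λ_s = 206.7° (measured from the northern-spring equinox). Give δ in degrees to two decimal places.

δ = -10.30°

sin δ = sin ε · sin λ_s = sin 23.44° × sin 206.7° = -0.178734.
δ = arcsin(-0.178734) = -10.30°.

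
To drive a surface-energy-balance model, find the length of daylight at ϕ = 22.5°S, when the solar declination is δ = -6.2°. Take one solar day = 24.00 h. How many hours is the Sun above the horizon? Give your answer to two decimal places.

cos h₀ = −tan ϕ · tan δ = −tan(-22.5°) × tan(-6.200°) = -0.0450, so h₀ = 1.6158 rad = 92.58°.
Daylight = 2h₀/(2π) × 24.00 h = (1.6158/π) × 24.00 = 12.34 h.

12.34 h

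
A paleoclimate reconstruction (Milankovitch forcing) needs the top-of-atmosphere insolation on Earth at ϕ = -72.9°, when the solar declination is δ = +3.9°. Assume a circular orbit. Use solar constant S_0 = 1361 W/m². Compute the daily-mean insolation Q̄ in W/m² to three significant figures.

Q̄ ≈ 86.0 W/m²

cos h₀ = −tan(-72.9°) tan(+3.900°) = 0.2216, h₀ = 1.3473 rad.
Bracket: h₀ sin ϕ sin δ + cos ϕ cos δ sin h₀ = 1.3473×-0.95579×0.06802 + 0.29404×0.99768×0.97514 = -0.087592 + 0.286065 = 0.198473.
Q̄ = (S_0/π) × [bracket] = (1361/π) × 0.198473 = 85.98 W/m².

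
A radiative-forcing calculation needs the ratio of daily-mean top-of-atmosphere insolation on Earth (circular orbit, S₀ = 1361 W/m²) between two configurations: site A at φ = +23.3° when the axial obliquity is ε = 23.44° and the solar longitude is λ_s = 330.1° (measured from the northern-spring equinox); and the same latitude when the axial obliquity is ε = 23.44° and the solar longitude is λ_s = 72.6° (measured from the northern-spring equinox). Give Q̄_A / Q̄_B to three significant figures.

Q̄_A / Q̄_B ≈ 0.710

— Configuration A (φ=+23.3°):
Solar declination: sin δ = sin ε · sin λ_s = sin 23.44° × sin 330.1° = -0.19829, so δ = -11.437°.
cos H₀ = −tan(+23.3°) tan(-11.437°) = 0.0871, H₀ = 1.4836 rad.
Bracket: H₀ sin φ sin δ + cos φ cos δ sin H₀ = 1.4836×0.39555×-0.19829 + 0.91845×0.98014×0.99620 = -0.116364 + 0.896789 = 0.780425.
Q̄ = (S₀/π) × [bracket] = (1361/π) × 0.780425 = 338.10 W/m².
— Configuration B (φ=+23.3°):
Solar declination: sin δ = sin ε · sin λ_s = sin 23.44° × sin 72.6° = 0.37959, so δ = +22.308°.
cos H₀ = −tan(+23.3°) tan(+22.308°) = -0.1767, H₀ = 1.7484 rad.
Bracket: H₀ sin φ sin δ + cos φ cos δ sin H₀ = 1.7484×0.39555×0.37959 + 0.91845×0.92516×0.98426 = 0.262517 + 0.836339 = 1.098856.
Q̄ = (S₀/π) × [bracket] = (1361/π) × 1.098856 = 476.05 W/m².
Ratio Q̄_A / Q̄_B = 338.10 / 476.05 = 0.7102.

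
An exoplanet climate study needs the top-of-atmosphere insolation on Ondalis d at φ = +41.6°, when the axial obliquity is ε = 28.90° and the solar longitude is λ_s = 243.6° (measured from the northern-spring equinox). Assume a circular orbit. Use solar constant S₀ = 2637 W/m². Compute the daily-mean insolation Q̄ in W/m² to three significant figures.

Solar declination: sin δ = sin ε · sin λ_s = sin 28.90° × sin 243.6° = -0.43288, so δ = -25.651°.
cos H₀ = −tan(+41.6°) tan(-25.651°) = 0.4263, H₀ = 1.1303 rad.
Bracket: H₀ sin φ sin δ + cos φ cos δ sin H₀ = 1.1303×0.66393×-0.43288 + 0.74780×0.90145×0.90456 = -0.324851 + 0.609768 = 0.284917.
Q̄ = (S₀/π) × [bracket] = (2637/π) × 0.284917 = 239.2 W/m².

Q̄ ≈ 239 W/m²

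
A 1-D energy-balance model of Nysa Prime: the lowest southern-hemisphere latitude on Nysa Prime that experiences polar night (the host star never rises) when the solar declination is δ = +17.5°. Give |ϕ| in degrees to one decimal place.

Polar night requires cos h₀ = −tan ϕ tan δ ≥ 1, i.e. tan ϕ tan δ ≤ −1.
The boundary is |tan ϕ| · |tan δ| = 1, so |ϕ| = 90° − |δ| = 90° − 17.5° = 72.5° in the southern hemisphere.

|ϕ| = 72.5°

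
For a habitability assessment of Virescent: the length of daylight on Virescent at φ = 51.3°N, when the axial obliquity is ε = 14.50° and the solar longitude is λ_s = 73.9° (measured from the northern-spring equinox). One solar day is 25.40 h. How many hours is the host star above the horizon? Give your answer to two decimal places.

15.24 h

Solar declination: sin δ = sin ε · sin λ_s = sin 14.50° × sin 73.9° = 0.24056, so δ = +13.920°.
cos H₀ = −tan φ · tan δ = −tan(+51.3°) × tan(+13.920°) = -0.3094, so H₀ = 1.8853 rad = 108.02°.
Daylight = 2H₀/(2π) × 25.40 h = (1.8853/π) × 25.40 = 15.24 h.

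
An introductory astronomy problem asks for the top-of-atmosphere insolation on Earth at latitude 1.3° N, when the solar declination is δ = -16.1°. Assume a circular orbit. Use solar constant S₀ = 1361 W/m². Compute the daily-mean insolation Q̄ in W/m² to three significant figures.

Q̄ ≈ 412 W/m²

cos H₀ = −tan(+1.3°) tan(-16.100°) = 0.0066, H₀ = 1.5642 rad.
Bracket: H₀ sin φ sin δ + cos φ cos δ sin H₀ = 1.5642×0.02269×-0.27731 + 0.99974×0.96078×0.99998 = -0.009842 + 0.960511 = 0.950669.
Q̄ = (S₀/π) × [bracket] = (1361/π) × 0.950669 = 411.8 W/m².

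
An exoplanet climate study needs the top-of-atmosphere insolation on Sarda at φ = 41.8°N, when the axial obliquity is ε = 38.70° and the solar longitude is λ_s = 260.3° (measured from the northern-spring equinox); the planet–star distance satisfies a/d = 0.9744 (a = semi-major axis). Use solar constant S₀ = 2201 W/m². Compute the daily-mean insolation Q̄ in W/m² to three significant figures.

Solar declination: sin δ = sin ε · sin λ_s = sin 38.70° × sin 260.3° = -0.61630, so δ = -38.047°.
cos H₀ = −tan(+41.8°) tan(-38.047°) = 0.6997, H₀ = 0.7958 rad.
Bracket: H₀ sin φ sin δ + cos φ cos δ sin H₀ = 0.7958×0.66653×-0.61630 + 0.74548×0.78751×0.71441 = -0.326901 + 0.419411 = 0.092510.
Inverse-square distance factor (a/d)² = 0.9744² = 0.949455.
Q̄ = (S₀/π) × 0.949455 × [bracket] = (2201/π) × 0.949455 × 0.092510 = 61.54 W/m².

Q̄ ≈ 61.5 W/m²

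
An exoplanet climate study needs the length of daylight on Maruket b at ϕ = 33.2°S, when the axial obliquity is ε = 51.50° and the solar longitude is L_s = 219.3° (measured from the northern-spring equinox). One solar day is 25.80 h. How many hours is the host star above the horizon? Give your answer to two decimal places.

16.04 h

Solar declination: sin δ = sin ε · sin L_s = sin 51.50° × sin 219.3° = -0.49569, so δ = -29.715°.
cos h₀ = −tan ϕ · tan δ = −tan(-33.2°) × tan(-29.715°) = -0.3735, so h₀ = 1.9536 rad = 111.93°.
Daylight = 2h₀/(2π) × 25.80 h = (1.9536/π) × 25.80 = 16.04 h.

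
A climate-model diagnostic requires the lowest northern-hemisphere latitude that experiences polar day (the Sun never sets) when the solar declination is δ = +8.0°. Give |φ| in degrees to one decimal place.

Polar day requires cos H₀ = −tan φ tan δ ≤ −1, i.e. tan φ tan δ ≥ 1.
The boundary is |tan φ| · |tan δ| = 1, so |φ| = 90° − |δ| = 90° − 8.0° = 82.0° in the northern hemisphere.

|φ| = 82.0°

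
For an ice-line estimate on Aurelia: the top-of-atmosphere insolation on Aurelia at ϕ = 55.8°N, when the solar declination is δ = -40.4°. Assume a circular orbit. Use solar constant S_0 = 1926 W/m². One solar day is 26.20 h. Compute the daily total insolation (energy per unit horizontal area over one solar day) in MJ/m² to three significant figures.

0.00 MJ/m²

cos h₀ = −tan(+55.8°) tan(-40.400°) = 1.2523 ≥ 1 ⇒ polar night, h₀ = 0 and Q̄ = 0.
Daily total = Q̄ × 26.20 h × 3600 s/h = 0.00 MJ/m².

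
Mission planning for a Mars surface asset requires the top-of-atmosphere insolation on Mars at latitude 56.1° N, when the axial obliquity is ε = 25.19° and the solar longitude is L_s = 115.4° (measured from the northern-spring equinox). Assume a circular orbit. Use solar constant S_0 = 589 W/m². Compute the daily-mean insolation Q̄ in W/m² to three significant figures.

Solar declination: sin δ = sin ε · sin L_s = sin 25.19° × sin 115.4° = 0.38448, so δ = +22.611°.
cos h₀ = −tan(+56.1°) tan(+22.611°) = -0.6198, h₀ = 2.2393 rad.
Bracket: h₀ sin ϕ sin δ + cos ϕ cos δ sin h₀ = 2.2393×0.83001×0.38448 + 0.55775×0.92313×0.78475 = 0.714610 + 0.404049 = 1.118659.
Q̄ = (S_0/π) × [bracket] = (589/π) × 1.118659 = 209.7 W/m².

Q̄ ≈ 210 W/m²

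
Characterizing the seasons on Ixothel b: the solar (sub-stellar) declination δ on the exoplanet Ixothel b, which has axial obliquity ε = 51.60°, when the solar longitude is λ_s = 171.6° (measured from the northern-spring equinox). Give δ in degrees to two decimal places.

sin δ = sin ε · sin λ_s = sin 51.60° × sin 171.6° = 0.114484.
δ = arcsin(0.114484) = +6.57°.

δ = +6.57°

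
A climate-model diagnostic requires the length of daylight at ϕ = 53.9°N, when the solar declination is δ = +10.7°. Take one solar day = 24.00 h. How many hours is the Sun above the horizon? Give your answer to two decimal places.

cos h₀ = −tan ϕ · tan δ = −tan(+53.9°) × tan(+10.700°) = -0.2591, so h₀ = 1.8329 rad = 105.02°.
Daylight = 2h₀/(2π) × 24.00 h = (1.8329/π) × 24.00 = 14.00 h.

14.00 h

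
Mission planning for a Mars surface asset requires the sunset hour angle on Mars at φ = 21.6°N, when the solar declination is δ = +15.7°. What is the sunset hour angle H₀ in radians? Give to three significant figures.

cos H₀ = −tan φ · tan δ = −tan(+21.6°) × tan(+15.700°) = -0.1113, so H₀ = 1.6823 rad = 96.39°.

H₀ = 1.68 rad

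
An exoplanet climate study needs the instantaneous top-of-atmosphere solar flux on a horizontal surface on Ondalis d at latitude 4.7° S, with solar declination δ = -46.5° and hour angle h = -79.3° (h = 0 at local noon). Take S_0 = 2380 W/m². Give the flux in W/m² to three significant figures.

445 W/m²

cos θ_z = sin ϕ sin δ + cos ϕ cos δ cos h = 0.059436 + 0.127375 = 0.186811.
Flux = S_0 · cos θ_z = 2380 × 0.186811 = 444.6 W/m².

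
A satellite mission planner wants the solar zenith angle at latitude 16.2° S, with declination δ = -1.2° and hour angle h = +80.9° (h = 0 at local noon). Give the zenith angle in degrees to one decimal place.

cos θ_z = sin ϕ sin δ + cos ϕ cos δ cos h = 0.005843 + 0.151845 = 0.157688.
θ_z = arccos(0.157688) = 80.9°.

θ_z = 80.9°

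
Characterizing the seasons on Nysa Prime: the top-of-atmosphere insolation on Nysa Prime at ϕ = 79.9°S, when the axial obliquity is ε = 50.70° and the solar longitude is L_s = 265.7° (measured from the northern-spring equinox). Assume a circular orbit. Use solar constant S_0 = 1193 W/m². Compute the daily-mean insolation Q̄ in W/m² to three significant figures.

Solar declination: sin δ = sin ε · sin L_s = sin 50.70° × sin 265.7° = -0.77166, so δ = -50.503°.
cos h₀ = −tan(-79.9°) tan(-50.503°) = -6.8111 ≤ −1 ⇒ polar day, h₀ = π.
Bracket: h₀ sin ϕ sin δ + cos ϕ cos δ sin h₀ = 3.1416×-0.98450×-0.77166 + 0.17537×0.63603×0.00000 = 2.386671 + 0.000000 = 2.386671.
Q̄ = (S_0/π) × [bracket] = (1193/π) × 2.386671 = 906.3 W/m².

Q̄ ≈ 906 W/m²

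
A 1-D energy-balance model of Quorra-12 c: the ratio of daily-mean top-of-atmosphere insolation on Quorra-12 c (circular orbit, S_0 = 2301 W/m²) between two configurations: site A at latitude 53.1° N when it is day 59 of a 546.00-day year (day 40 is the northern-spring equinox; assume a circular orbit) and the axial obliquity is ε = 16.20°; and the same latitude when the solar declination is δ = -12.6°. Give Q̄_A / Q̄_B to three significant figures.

— Configuration A (ϕ=+53.1°):
Solar longitude: L_s = 360° × (59 − 40)/546.00 = 12.527°.
sin δ = sin 16.20° × sin 12.527° = 0.06052, so δ = +3.469°.
cos h₀ = −tan(+53.1°) tan(+3.469°) = -0.0807, h₀ = 1.6516 rad.
Bracket: h₀ sin ϕ sin δ + cos ϕ cos δ sin h₀ = 1.6516×0.79968×0.06052 + 0.60042×0.99817×0.99673 = 0.079932 + 0.597361 = 0.677293.
Q̄ = (S_0/π) × [bracket] = (2301/π) × 0.677293 = 496.07 W/m².
— Configuration B (ϕ=+53.1°):
cos h₀ = −tan(+53.1°) tan(-12.600°) = 0.2977, h₀ = 1.2685 rad.
Bracket: h₀ sin ϕ sin δ + cos ϕ cos δ sin h₀ = 1.2685×0.79968×-0.21814 + 0.60042×0.97592×0.95466 = -0.221280 + 0.559394 = 0.338114.
Q̄ = (S_0/π) × [bracket] = (2301/π) × 0.338114 = 247.65 W/m².
Ratio Q̄_A / Q̄_B = 496.07 / 247.65 = 2.003.

Q̄_A / Q̄_B ≈ 2.00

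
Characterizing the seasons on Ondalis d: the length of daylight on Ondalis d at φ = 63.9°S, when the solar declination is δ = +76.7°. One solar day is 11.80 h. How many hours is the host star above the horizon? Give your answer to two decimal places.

cos H₀ = −tan φ · tan δ = 8.6351 ≥ 1, so the host star never rises (polar night) and H₀ = 0.
Daylight = 2H₀/(2π) × 11.80 h = (0.0000/π) × 11.80 = 0.00 h.

0.00 h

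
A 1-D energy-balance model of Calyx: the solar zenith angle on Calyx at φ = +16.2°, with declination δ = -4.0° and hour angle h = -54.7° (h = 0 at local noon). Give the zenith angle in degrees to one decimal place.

θ_z = 57.7°

cos θ_z = sin φ sin δ + cos φ cos δ cos h = -0.019461 + 0.553561 = 0.534100.
θ_z = arccos(0.534100) = 57.7°.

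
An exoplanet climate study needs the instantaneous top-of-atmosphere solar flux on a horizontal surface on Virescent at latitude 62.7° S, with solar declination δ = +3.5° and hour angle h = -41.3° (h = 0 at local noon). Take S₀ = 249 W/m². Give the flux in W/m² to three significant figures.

72.1 W/m²

cos θ_z = sin φ sin δ + cos φ cos δ cos h = -0.054249 + 0.343924 = 0.289675.
Flux = S₀ · cos θ_z = 249 × 0.289675 = 72.13 W/m².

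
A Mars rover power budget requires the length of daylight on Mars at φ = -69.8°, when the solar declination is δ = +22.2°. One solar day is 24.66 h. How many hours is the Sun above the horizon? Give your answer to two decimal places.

0.00 h

cos H₀ = −tan φ · tan δ = 1.1092 ≥ 1, so the Sun never rises (polar night) and H₀ = 0.
Daylight = 2H₀/(2π) × 24.66 h = (0.0000/π) × 24.66 = 0.00 h.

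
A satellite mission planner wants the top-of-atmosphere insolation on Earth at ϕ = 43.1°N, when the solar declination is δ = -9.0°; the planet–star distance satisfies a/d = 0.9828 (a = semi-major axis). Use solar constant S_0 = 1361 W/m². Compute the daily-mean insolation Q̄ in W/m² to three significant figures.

Q̄ ≈ 235 W/m²

cos h₀ = −tan(+43.1°) tan(-9.000°) = 0.1482, h₀ = 1.4220 rad.
Bracket: h₀ sin ϕ sin δ + cos ϕ cos δ sin h₀ = 1.4220×0.68327×-0.15643 + 0.73016×0.98769×0.98896 = -0.151989 + 0.713210 = 0.561221.
Inverse-square distance factor (a/d)² = 0.9828² = 0.965896.
Q̄ = (S_0/π) × 0.965896 × [bracket] = (1361/π) × 0.965896 × 0.561221 = 234.8 W/m².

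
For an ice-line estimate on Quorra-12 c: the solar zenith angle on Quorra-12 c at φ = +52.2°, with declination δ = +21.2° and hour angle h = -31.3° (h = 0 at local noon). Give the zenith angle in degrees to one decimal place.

cos θ_z = sin φ sin δ + cos φ cos δ cos h = 0.285739 + 0.488262 = 0.774001.
θ_z = arccos(0.774001) = 39.3°.

θ_z = 39.3°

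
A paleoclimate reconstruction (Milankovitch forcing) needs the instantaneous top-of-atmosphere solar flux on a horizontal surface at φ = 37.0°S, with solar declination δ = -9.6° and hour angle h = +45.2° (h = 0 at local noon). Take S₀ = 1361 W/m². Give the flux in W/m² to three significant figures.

892 W/m²

cos θ_z = sin φ sin δ + cos φ cos δ cos h = 0.100364 + 0.554865 = 0.655229.
Flux = S₀ · cos θ_z = 1361 × 0.655229 = 891.8 W/m².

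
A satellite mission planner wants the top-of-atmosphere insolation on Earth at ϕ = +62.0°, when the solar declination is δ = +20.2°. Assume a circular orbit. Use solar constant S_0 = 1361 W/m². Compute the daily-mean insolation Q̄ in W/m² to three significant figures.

cos h₀ = −tan(+62.0°) tan(+20.200°) = -0.6920, h₀ = 2.3350 rad.
Bracket: h₀ sin ϕ sin δ + cos ϕ cos δ sin h₀ = 2.3350×0.88295×0.34530 + 0.46947×0.93849×0.72192 = 0.711901 + 0.318073 = 1.029974.
Q̄ = (S_0/π) × [bracket] = (1361/π) × 1.029974 = 446.2 W/m².

Q̄ ≈ 446 W/m²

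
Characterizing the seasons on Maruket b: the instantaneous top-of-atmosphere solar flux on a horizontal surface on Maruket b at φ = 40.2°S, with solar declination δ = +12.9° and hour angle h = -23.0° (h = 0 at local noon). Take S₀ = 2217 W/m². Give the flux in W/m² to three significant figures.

1.20e+03 W/m²

cos θ_z = sin φ sin δ + cos φ cos δ cos h = -0.144099 + 0.685333 = 0.541234.
Flux = S₀ · cos θ_z = 2217 × 0.541234 = 1200 W/m².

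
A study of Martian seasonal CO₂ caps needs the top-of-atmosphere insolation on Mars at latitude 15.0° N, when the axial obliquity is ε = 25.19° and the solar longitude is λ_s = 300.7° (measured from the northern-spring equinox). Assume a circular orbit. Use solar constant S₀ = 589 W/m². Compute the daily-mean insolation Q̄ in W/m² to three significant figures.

Q̄ ≈ 142 W/m²

Solar declination: sin δ = sin ε · sin λ_s = sin 25.19° × sin 300.7° = -0.36597, so δ = -21.467°.
cos H₀ = −tan(+15.0°) tan(-21.467°) = 0.1054, H₀ = 1.4652 rad.
Bracket: H₀ sin φ sin δ + cos φ cos δ sin H₀ = 1.4652×0.25882×-0.36597 + 0.96593×0.93063×0.99443 = -0.138784 + 0.893916 = 0.755132.
Q̄ = (S₀/π) × [bracket] = (589/π) × 0.755132 = 141.6 W/m².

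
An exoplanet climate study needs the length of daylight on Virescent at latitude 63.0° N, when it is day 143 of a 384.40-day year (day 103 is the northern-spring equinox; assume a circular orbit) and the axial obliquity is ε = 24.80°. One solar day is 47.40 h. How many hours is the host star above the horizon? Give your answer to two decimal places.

Solar longitude: L_s = 360° × (143 − 103)/384.40 = 37.461°.
sin δ = sin 24.80° × sin 37.461° = 0.25512, so δ = +14.781°.
cos h₀ = −tan ϕ · tan δ = −tan(+63.0°) × tan(+14.781°) = -0.5178, so h₀ = 2.1151 rad = 121.19°.
Daylight = 2h₀/(2π) × 47.40 h = (2.1151/π) × 47.40 = 31.91 h.

31.91 h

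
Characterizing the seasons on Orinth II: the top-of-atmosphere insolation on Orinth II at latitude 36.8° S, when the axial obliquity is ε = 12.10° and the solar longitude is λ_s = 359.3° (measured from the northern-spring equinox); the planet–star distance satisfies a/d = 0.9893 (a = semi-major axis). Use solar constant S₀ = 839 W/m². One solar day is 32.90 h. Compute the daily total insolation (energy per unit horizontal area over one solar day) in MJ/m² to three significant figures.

24.9 MJ/m²

Solar declination: sin δ = sin ε · sin λ_s = sin 12.10° × sin 359.3° = -0.00256, so δ = -0.147°.
cos H₀ = −tan(-36.8°) tan(-0.147°) = -0.0019, H₀ = 1.5727 rad.
Bracket: H₀ sin φ sin δ + cos φ cos δ sin H₀ = 1.5727×-0.59902×-0.00256 + 0.80073×1.00000×1.00000 = 0.002412 + 0.800730 = 0.803142.
Inverse-square distance factor (a/d)² = 0.9893² = 0.978714.
Q̄ = (S₀/π) × 0.978714 × [bracket] = (839/π) × 0.978714 × 0.803142 = 209.92 W/m².
Daily total = Q̄ × 32.90 h × 3600 s/h = 209.92 × 32.90 × 3600 / 10⁶ = 24.86 MJ/m².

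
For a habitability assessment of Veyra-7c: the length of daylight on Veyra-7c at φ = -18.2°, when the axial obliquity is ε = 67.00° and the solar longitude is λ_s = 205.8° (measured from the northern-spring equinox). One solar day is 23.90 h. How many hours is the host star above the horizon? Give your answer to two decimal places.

13.05 h

Solar declination: sin δ = sin ε · sin λ_s = sin 67.00° × sin 205.8° = -0.40063, so δ = -23.618°.
cos H₀ = −tan φ · tan δ = −tan(-18.2°) × tan(-23.618°) = -0.1438, so H₀ = 1.7151 rad = 98.27°.
Daylight = 2H₀/(2π) × 23.90 h = (1.7151/π) × 23.90 = 13.05 h.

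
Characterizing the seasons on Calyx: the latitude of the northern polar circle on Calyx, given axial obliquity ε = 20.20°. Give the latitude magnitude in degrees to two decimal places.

The polar circle is the lowest latitude that experiences at least one full rotation of continuous daylight at the northern-summer solstice; it lies at |φ| = 90° − ε = 90° − 20.20° = 69.80°.

69.80°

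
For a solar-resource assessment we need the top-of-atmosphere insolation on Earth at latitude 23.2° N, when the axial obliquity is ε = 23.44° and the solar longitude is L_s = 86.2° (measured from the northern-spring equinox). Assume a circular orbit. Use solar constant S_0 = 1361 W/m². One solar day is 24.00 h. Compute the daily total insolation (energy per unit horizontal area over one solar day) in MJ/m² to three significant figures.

Solar declination: sin δ = sin ε · sin L_s = sin 23.44° × sin 86.2° = 0.39691, so δ = +23.385°.
cos h₀ = −tan(+23.2°) tan(+23.385°) = -0.1853, h₀ = 1.7572 rad.
Bracket: h₀ sin ϕ sin δ + cos ϕ cos δ sin h₀ = 1.7572×0.39394×0.39691 + 0.91914×0.91786×0.98267 = 0.274754 + 0.829022 = 1.103776.
Q̄ = (S_0/π) × [bracket] = (1361/π) × 1.103776 = 478.18 W/m².
Daily total = Q̄ × 24.00 h × 3600 s/h = 478.18 × 24.00 × 3600 / 10⁶ = 41.31 MJ/m².

41.3 MJ/m²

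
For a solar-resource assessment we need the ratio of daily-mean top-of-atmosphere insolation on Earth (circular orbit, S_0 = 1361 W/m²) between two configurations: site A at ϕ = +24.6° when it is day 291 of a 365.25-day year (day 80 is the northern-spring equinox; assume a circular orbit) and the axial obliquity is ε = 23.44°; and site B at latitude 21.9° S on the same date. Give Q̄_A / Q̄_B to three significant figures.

Q̄_A / Q̄_B ≈ 0.757

— Configuration A (ϕ=+24.6°):
Solar longitude: L_s = 360° × (291 − 80)/365.25 = 207.967°.
sin δ = sin 23.44° × sin 207.967° = -0.18655, so δ = -10.751°.
cos h₀ = −tan(+24.6°) tan(-10.751°) = 0.0869, h₀ = 1.4838 rad.
Bracket: h₀ sin ϕ sin δ + cos ϕ cos δ sin h₀ = 1.4838×0.41628×-0.18655 + 0.90924×0.98245×0.99621 = -0.115228 + 0.889897 = 0.774669.
Q̄ = (S_0/π) × [bracket] = (1361/π) × 0.774669 = 335.60 W/m².
— Configuration B (ϕ=-21.9°):
cos h₀ = −tan(-21.9°) tan(-10.751°) = -0.0763, h₀ = 1.6472 rad.
Bracket: h₀ sin ϕ sin δ + cos ϕ cos δ sin h₀ = 1.6472×-0.37299×-0.18655 + 0.92784×0.98245×0.99708 = 0.114614 + 0.908895 = 1.023509.
Q̄ = (S_0/π) × [bracket] = (1361/π) × 1.023509 = 443.40 W/m².
Ratio Q̄_A / Q̄_B = 335.60 / 443.40 = 0.7569.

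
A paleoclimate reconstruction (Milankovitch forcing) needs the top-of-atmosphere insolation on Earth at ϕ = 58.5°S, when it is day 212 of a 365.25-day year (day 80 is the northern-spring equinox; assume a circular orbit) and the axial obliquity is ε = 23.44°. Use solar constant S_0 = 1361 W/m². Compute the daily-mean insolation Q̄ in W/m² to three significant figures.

Solar longitude: L_s = 360° × (212 − 80)/365.25 = 130.103°.
sin δ = sin 23.44° × sin 130.103° = 0.30427, so δ = +17.714°.
cos h₀ = −tan(-58.5°) tan(+17.714°) = 0.5212, h₀ = 1.0225 rad.
Bracket: h₀ sin ϕ sin δ + cos ϕ cos δ sin h₀ = 1.0225×-0.85264×0.30427 + 0.52250×0.95259×0.85342 = -0.265270 + 0.424771 = 0.159501.
Q̄ = (S_0/π) × [bracket] = (1361/π) × 0.159501 = 69.10 W/m².

Q̄ ≈ 69.1 W/m²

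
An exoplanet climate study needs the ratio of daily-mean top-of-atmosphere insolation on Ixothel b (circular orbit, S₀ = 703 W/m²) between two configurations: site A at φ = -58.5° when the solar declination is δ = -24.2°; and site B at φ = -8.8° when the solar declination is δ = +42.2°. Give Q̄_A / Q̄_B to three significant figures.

— Configuration A (φ=-58.5°):
cos H₀ = −tan(-58.5°) tan(-24.200°) = -0.7334, H₀ = 2.3941 rad.
Bracket: H₀ sin φ sin δ + cos φ cos δ sin H₀ = 2.3941×-0.85264×-0.40992 + 0.52250×0.91212×0.67982 = 0.836772 + 0.323990 = 1.160762.
Q̄ = (S₀/π) × [bracket] = (703/π) × 1.160762 = 259.75 W/m².
— Configuration B (φ=-8.8°):
cos H₀ = −tan(-8.8°) tan(+42.200°) = 0.1404, H₀ = 1.4300 rad.
Bracket: H₀ sin φ sin δ + cos φ cos δ sin H₀ = 1.4300×-0.15299×0.67172 + 0.98823×0.74080×0.99010 = -0.146956 + 0.724833 = 0.577877.
Q̄ = (S₀/π) × [bracket] = (703/π) × 0.577877 = 129.31 W/m².
Ratio Q̄_A / Q̄_B = 259.75 / 129.31 = 2.009.

Q̄_A / Q̄_B ≈ 2.01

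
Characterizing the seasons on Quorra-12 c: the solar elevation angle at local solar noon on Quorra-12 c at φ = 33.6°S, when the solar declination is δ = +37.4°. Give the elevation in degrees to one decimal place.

19.0°

At local noon the hour angle is zero, so the zenith angle equals |φ − δ| = |-33.6° − (+37.400°)| = 71.000°.
Elevation = 90° − 71.000° = 19.0°.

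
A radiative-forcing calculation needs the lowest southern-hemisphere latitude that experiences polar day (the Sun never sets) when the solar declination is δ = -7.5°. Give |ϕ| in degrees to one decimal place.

|ϕ| = 82.5°

Polar day requires cos h₀ = −tan ϕ tan δ ≤ −1, i.e. tan ϕ tan δ ≥ 1.
The boundary is |tan ϕ| · |tan δ| = 1, so |ϕ| = 90° − |δ| = 90° − 7.5° = 82.5° in the southern hemisphere.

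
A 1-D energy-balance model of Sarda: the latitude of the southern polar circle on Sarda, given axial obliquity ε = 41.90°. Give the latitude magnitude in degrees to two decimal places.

The polar circle is the lowest latitude that experiences at least one full rotation of continuous darkness at the northern-summer solstice; it lies at |φ| = 90° − ε = 90° − 41.90° = 48.10°.

48.10°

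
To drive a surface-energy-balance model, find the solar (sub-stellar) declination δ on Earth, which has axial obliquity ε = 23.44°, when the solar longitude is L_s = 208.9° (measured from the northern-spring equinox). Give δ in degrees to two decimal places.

sin δ = sin ε · sin L_s = sin 23.44° × sin 208.9° = -0.192244.
δ = arcsin(-0.192244) = -11.08°.

δ = -11.08°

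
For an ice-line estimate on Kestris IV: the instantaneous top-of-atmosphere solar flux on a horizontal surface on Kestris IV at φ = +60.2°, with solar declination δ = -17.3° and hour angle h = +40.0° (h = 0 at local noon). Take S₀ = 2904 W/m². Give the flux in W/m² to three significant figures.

306 W/m²

cos θ_z = sin φ sin δ + cos φ cos δ cos h = -0.258052 + 0.363481 = 0.105429.
Flux = S₀ · cos θ_z = 2904 × 0.105429 = 306.2 W/m².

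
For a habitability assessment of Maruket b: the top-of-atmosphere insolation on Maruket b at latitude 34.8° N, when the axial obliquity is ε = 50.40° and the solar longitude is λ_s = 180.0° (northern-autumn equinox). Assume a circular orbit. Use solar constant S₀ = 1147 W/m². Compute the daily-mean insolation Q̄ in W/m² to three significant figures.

Solar declination: sin δ = sin ε · sin λ_s = sin 50.40° × sin 180.0° = 0.00000, so δ = +0.000°.
cos H₀ = −tan(+34.8°) tan(+0.000°) = -0.0000, H₀ = 1.5708 rad.
Bracket: H₀ sin φ sin δ + cos φ cos δ sin H₀ = 1.5708×0.57071×0.00000 + 0.82115×1.00000×1.00000 = 0.000000 + 0.821150 = 0.821150.
Q̄ = (S₀/π) × [bracket] = (1147/π) × 0.821150 = 299.8 W/m².

Q̄ ≈ 300 W/m²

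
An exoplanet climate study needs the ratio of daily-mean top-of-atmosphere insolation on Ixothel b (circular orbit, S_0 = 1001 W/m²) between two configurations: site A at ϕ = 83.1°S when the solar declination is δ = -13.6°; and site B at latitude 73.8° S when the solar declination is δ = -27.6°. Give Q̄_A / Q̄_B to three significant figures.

— Configuration A (ϕ=-83.1°):
cos h₀ = −tan(-83.1°) tan(-13.600°) = -1.9992 ≤ −1 ⇒ polar day, h₀ = π.
Bracket: h₀ sin ϕ sin δ + cos ϕ cos δ sin h₀ = 3.1416×-0.99276×-0.23514 + 0.12014×0.97196×0.00000 = 0.733368 + 0.000000 = 0.733368.
Q̄ = (S_0/π) × [bracket] = (1001/π) × 0.733368 = 233.67 W/m².
— Configuration B (ϕ=-73.8°):
cos h₀ = −tan(-73.8°) tan(-27.600°) = -1.7994 ≤ −1 ⇒ polar day, h₀ = π.
Bracket: h₀ sin ϕ sin δ + cos ϕ cos δ sin h₀ = 3.1416×-0.96029×-0.46330 + 0.27899×0.88620×0.00000 = 1.397705 + 0.000000 = 1.397705.
Q̄ = (S_0/π) × [bracket] = (1001/π) × 1.397705 = 445.35 W/m².
Ratio Q̄_A / Q̄_B = 233.67 / 445.35 = 0.5247.

Q̄_A / Q̄_B ≈ 0.525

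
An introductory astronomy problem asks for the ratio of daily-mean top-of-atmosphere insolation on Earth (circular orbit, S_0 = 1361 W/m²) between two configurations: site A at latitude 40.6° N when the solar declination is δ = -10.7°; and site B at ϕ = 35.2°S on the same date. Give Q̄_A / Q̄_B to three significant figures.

Q̄_A / Q̄_B ≈ 0.579

— Configuration A (ϕ=+40.6°):
cos h₀ = −tan(+40.6°) tan(-10.700°) = 0.1620, h₀ = 1.4081 rad.
Bracket: h₀ sin ϕ sin δ + cos ϕ cos δ sin h₀ = 1.4081×0.65077×-0.18567 + 0.75927×0.98261×0.98680 = -0.170139 + 0.736218 = 0.566079.
Q̄ = (S_0/π) × [bracket] = (1361/π) × 0.566079 = 245.24 W/m².
— Configuration B (ϕ=-35.2°):
cos h₀ = −tan(-35.2°) tan(-10.700°) = -0.1333, h₀ = 1.7045 rad.
Bracket: h₀ sin ϕ sin δ + cos ϕ cos δ sin h₀ = 1.7045×-0.57643×-0.18567 + 0.81714×0.98261×0.99108 = 0.182425 + 0.795768 = 0.978193.
Q̄ = (S_0/π) × [bracket] = (1361/π) × 0.978193 = 423.77 W/m².
Ratio Q̄_A / Q̄_B = 245.24 / 423.77 = 0.5787.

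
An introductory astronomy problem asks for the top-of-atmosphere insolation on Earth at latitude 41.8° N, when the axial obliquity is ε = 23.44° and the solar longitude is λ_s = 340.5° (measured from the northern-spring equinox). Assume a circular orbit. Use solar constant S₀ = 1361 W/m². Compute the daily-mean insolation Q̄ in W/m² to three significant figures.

Q̄ ≈ 262 W/m²

Solar declination: sin δ = sin ε · sin λ_s = sin 23.44° × sin 340.5° = -0.13278, so δ = -7.631°.
cos H₀ = −tan(+41.8°) tan(-7.631°) = 0.1198, H₀ = 1.4507 rad.
Bracket: H₀ sin φ sin δ + cos φ cos δ sin H₀ = 1.4507×0.66653×-0.13278 + 0.74548×0.99114×0.99280 = -0.128390 + 0.733555 = 0.605165.
Q̄ = (S₀/π) × [bracket] = (1361/π) × 0.605165 = 262.2 W/m².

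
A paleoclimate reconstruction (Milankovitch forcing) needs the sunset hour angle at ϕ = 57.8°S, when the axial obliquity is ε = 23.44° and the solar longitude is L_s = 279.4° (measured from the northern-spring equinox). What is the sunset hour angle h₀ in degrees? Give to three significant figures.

Solar declination: sin δ = sin ε · sin L_s = sin 23.44° × sin 279.4° = -0.39245, so δ = -23.107°.
cos h₀ = −tan ϕ · tan δ = −tan(-57.8°) × tan(-23.107°) = -0.6776, so h₀ = 2.3152 rad = 132.65°.

h₀ = 133°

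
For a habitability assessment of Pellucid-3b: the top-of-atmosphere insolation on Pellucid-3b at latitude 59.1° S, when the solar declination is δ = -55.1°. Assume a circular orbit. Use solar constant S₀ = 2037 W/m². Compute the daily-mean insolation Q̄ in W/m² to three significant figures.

Q̄ ≈ 1.43e+03 W/m²

cos H₀ = −tan(-59.1°) tan(-55.100°) = -2.3951 ≤ −1 ⇒ polar day, H₀ = π.
Bracket: H₀ sin φ sin δ + cos φ cos δ sin H₀ = 3.1416×-0.85806×-0.82015 + 0.51354×0.57215×0.00000 = 2.210863 + 0.000000 = 2.210863.
Q̄ = (S₀/π) × [bracket] = (2037/π) × 2.210863 = 1434 W/m².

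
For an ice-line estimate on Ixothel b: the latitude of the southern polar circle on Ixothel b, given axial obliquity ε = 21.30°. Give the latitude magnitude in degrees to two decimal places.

The polar circle is the lowest latitude that experiences at least one full rotation of continuous darkness at the northern-summer solstice; it lies at |φ| = 90° − ε = 90° − 21.30° = 68.70°.

68.70°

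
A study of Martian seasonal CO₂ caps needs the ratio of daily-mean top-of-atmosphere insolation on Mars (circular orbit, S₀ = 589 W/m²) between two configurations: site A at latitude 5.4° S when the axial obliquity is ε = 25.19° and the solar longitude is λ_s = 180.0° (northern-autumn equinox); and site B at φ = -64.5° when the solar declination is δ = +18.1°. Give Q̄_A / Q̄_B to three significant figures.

Q̄_A / Q̄_B ≈ 14.4

— Configuration A (φ=-5.4°):
Solar declination: sin δ = sin ε · sin λ_s = sin 25.19° × sin 180.0° = 0.00000, so δ = +0.000°.
cos H₀ = −tan(-5.4°) tan(+0.000°) = 0.0000, H₀ = 1.5708 rad.
Bracket: H₀ sin φ sin δ + cos φ cos δ sin H₀ = 1.5708×-0.09411×0.00000 + 0.99556×1.00000×1.00000 = -0.000000 + 0.995560 = 0.995560.
Q̄ = (S₀/π) × [bracket] = (589/π) × 0.995560 = 186.65 W/m².
— Configuration B (φ=-64.5°):
cos H₀ = −tan(-64.5°) tan(+18.100°) = 0.6853, H₀ = 0.8158 rad.
Bracket: H₀ sin φ sin δ + cos φ cos δ sin H₀ = 0.8158×-0.90259×0.31068 + 0.43051×0.95052×0.72830 = -0.228764 + 0.298026 = 0.069262.
Q̄ = (S₀/π) × [bracket] = (589/π) × 0.069262 = 12.986 W/m².
Ratio Q̄_A / Q̄_B = 186.65 / 12.986 = 14.37.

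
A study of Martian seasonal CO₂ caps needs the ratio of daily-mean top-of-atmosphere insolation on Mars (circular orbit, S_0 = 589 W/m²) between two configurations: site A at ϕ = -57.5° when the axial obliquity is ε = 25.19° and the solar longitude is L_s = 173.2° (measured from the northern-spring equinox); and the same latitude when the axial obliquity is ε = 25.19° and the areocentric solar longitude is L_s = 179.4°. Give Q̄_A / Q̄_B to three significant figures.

Q̄_A / Q̄_B ≈ 0.887

— Configuration A (ϕ=-57.5°):
Solar declination: sin δ = sin ε · sin L_s = sin 25.19° × sin 173.2° = 0.05040, so δ = +2.889°.
cos h₀ = −tan(-57.5°) tan(+2.889°) = 0.0792, h₀ = 1.4915 rad.
Bracket: h₀ sin ϕ sin δ + cos ϕ cos δ sin h₀ = 1.4915×-0.84339×0.05040 + 0.53730×0.99873×0.99686 = -0.063399 + 0.534933 = 0.471534.
Q̄ = (S_0/π) × [bracket] = (589/π) × 0.471534 = 88.405 W/m².
— Configuration B (ϕ=-57.5°):
sin δ = sin 25.19° × sin 179.4° = 0.00446, so δ = +0.255°.
cos h₀ = −tan(-57.5°) tan(+0.255°) = 0.0070, h₀ = 1.5638 rad.
Bracket: h₀ sin ϕ sin δ + cos ϕ cos δ sin h₀ = 1.5638×-0.84339×0.00446 + 0.53730×0.99999×0.99998 = -0.005882 + 0.537284 = 0.531402.
Q̄ = (S_0/π) × [bracket] = (589/π) × 0.531402 = 99.630 W/m².
Ratio Q̄_A / Q̄_B = 88.405 / 99.630 = 0.8873.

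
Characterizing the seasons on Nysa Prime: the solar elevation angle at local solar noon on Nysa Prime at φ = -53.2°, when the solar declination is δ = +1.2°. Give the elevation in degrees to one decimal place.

35.6°

At local noon the hour angle is zero, so the zenith angle equals |φ − δ| = |-53.2° − (+1.200°)| = 54.400°.
Elevation = 90° − 54.400° = 35.6°.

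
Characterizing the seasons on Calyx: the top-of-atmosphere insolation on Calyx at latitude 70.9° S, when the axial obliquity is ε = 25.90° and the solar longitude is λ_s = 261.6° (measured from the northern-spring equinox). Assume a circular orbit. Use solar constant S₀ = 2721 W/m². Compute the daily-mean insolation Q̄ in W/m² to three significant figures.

Solar declination: sin δ = sin ε · sin λ_s = sin 25.90° × sin 261.6° = -0.43212, so δ = -25.602°.
cos H₀ = −tan(-70.9°) tan(-25.602°) = -1.3837 ≤ −1 ⇒ polar day, H₀ = π.
Bracket: H₀ sin φ sin δ + cos φ cos δ sin H₀ = 3.1416×-0.94495×-0.43212 + 0.32722×0.90182×0.00000 = 1.282815 + 0.000000 = 1.282815.
Q̄ = (S₀/π) × [bracket] = (2721/π) × 1.282815 = 1111 W/m².

Q̄ ≈ 1.11e+03 W/m²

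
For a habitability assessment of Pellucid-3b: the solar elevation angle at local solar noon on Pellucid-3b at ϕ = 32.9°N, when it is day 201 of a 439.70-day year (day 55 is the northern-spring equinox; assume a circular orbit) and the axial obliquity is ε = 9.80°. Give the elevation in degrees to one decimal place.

Solar longitude: L_s = 360° × (201 − 55)/439.70 = 119.536°.
sin δ = sin 9.80° × sin 119.536° = 0.14809, so δ = +8.516°.
At local noon the hour angle is zero, so the zenith angle equals |ϕ − δ| = |+32.9° − (+8.516°)| = 24.384°.
Elevation = 90° − 24.384° = 65.6°.

65.6°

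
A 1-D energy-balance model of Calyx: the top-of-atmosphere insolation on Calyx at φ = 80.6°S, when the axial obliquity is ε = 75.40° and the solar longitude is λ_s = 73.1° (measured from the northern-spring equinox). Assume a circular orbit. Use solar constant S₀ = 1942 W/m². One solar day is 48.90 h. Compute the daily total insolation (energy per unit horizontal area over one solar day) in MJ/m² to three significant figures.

0.00 MJ/m²

Solar declination: sin δ = sin ε · sin λ_s = sin 75.40° × sin 73.1° = 0.92592, so δ = +67.807°.
cos H₀ = −tan(-80.6°) tan(+67.807°) = 14.8071 ≥ 1 ⇒ polar night, H₀ = 0 and Q̄ = 0.
Daily total = Q̄ × 48.90 h × 3600 s/h = 0.00 MJ/m².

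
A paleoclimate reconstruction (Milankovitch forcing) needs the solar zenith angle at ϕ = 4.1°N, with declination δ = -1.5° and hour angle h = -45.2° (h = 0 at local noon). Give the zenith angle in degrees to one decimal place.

θ_z = 45.5°

cos θ_z = sin ϕ sin δ + cos ϕ cos δ cos h = -0.001872 + 0.702590 = 0.700718.
θ_z = arccos(0.700718) = 45.5°.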